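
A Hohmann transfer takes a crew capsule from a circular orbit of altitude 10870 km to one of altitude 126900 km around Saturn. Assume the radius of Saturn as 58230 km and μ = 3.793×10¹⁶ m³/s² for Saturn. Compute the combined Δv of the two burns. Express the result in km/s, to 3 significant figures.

Δv_total ≈ 8.61 km/s

r₁ = 58230 + 10870 = 69100 km = 6.9100×10⁷ m.
r₂ = 58230 + 126900 = 185130 km = 1.8513×10⁸ m.
Transfer ellipse a_t = (r₁ + r₂)/2 = 1.271×10⁸ m.
At r₁: circular v_c1 = √(μ/r₁) = 23430 m/s; transfer-perikrone v_p = √[μ(2/r₁ − 1/a_t)] = 28270 m/s.
Δv₁ = v_p − v_c1 = 4845 m/s.
At r₂: circular v_c2 = √(μ/r₂) = 14310 m/s; transfer-apokrone v_a = √[μ(2/r₂ − 1/a_t)] = 10550 m/s.
Δv₂ = v_c2 − v_a = 3760 m/s.
Total Δv = Δv₁ + Δv₂ = 8606 m/s = 8.606 km/s.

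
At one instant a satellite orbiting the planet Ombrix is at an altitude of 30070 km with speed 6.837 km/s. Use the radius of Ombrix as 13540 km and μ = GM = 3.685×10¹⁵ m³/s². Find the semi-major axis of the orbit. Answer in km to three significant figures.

a ≈ 30100 km

r = 13540 + 30070 = 43610 km = 4.361×10⁷ m.
Vis-viva rearranged: 1/a = 2/r − v²/μ = 4.586×10⁻⁸ − 1.269×10⁻⁸ = 3.318×10⁻⁸ m⁻¹.
a = 3.014×10⁷ m = 30142 km.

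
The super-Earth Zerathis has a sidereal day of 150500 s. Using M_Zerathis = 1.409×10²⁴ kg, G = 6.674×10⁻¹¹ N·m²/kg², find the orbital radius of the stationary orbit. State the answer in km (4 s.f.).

r_sync ≈ 37790 km

μ = GM = 6.674×10⁻¹¹ × 1.409×10²⁴ = 9.404×10¹³ m³/s².
A synchronous orbit has period T, so by Kepler's third law a = (μT²/4π²)^(1/3).
μT²/4π² = 9.404×10¹³ × (1.505×10⁵)² / 39.48 = 5.395×10²² m³.
a = 3.779×10⁷ m = 37787 km.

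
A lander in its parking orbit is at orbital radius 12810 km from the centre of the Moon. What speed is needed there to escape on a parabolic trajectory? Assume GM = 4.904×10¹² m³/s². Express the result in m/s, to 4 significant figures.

r = 12810 km = 1.281×10⁷ m.
Escape speed v_esc = √(2μ/r) = √(2 × 4.904×10¹² / 1.281×10⁷) = √(7.657×10⁵) = 875.0 m/s.

v_esc ≈ 875.0 m/s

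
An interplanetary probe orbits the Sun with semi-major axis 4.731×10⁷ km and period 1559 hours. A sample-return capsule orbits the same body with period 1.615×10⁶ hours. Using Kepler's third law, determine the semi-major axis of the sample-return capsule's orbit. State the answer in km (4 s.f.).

a₂ ≈ 4.844×10⁹ km

Kepler's third law: a³ ∝ T², so a₂ = a₁ (T₂/T₁)^(2/3).
T₂/T₁ = 1036, (T₂/T₁)^(2/3) = 102.4.
a₂ = 4.731×10⁷ × 102.4 = 4.844×10⁹ km.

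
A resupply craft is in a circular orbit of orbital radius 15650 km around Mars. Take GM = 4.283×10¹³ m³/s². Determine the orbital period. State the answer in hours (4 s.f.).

T ≈ 16.51 hours

r = 15650 km = 1.565×10⁷ m.
Kepler's third law: T = 2π√(r³/μ) = 2π√((1.565×10⁷)³ / 4.283×10¹³).
r³/μ = 8.949×10⁷ s², so T = 2π × 9.460×10³ = 5.944×10⁴ s.
Converting: 5.944×10⁴ s ÷ 3600 = 16.51 hours.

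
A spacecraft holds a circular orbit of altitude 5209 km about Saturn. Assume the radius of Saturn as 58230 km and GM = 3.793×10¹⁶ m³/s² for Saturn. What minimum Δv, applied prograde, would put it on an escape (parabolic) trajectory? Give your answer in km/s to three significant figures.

Δv ≈ 10.1 km/s

r = 58230 + 5209 = 63439 km = 6.3439×10⁷ m.
Circular speed v_c = √(μ/r) = 24450 m/s.
Escape speed v_esc = √(2μ/r) = √2 × v_c = 34580 m/s.
Δv = v_esc − v_c = 10130 m/s = 10.13 km/s.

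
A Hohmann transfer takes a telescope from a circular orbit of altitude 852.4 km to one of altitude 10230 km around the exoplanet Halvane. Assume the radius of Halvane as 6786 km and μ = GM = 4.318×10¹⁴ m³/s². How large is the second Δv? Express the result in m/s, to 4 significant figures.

r₁ = 6786 + 852.4 = 7638.4 km = 7.6384×10⁶ m.
r₂ = 6786 + 10230 = 17016 km = 1.7016×10⁷ m.
Transfer ellipse a_t = (r₁ + r₂)/2 = 1.233×10⁷ m.
At r₁: circular v_c1 = √(μ/r₁) = 7519 m/s; transfer-periapsis v_p = √[μ(2/r₁ − 1/a_t)] = 8834 m/s.
At r₂: circular v_c2 = √(μ/r₂) = 5037 m/s; transfer-apoapsis v_a = √[μ(2/r₂ − 1/a_t)] = 3965 m/s.
Δv₂ = v_c2 − v_a = 1072 m/s.

Δv ≈ 1072 m/s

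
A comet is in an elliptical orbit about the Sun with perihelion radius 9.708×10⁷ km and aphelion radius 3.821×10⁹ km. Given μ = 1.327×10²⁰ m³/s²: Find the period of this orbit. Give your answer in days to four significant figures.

T ≈ 17310 days

Semi-major axis a = (r_p + r_a)/2 = (9.7080×10⁷ + 3.8210×10⁹)/2 = 1.9590×10⁹ km = 1.959×10¹² m.
By Kepler's third law T = 2π√(a³/μ) = 2π × 2.380×10⁸ = 1.496×10⁹ s.
= 17310 days.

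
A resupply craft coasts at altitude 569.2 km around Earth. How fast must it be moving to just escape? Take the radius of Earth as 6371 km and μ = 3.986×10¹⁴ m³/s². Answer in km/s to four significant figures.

r = 6371 + 569.2 = 6940.2 km = 6.9402×10⁶ m.
Escape speed v_esc = √(2μ/r) = √(2 × 3.986×10¹⁴ / 6.940×10⁶) = √(1.149×10⁸) = 10720 m/s.
= 10.72 km/s.

v_esc ≈ 10.72 km/s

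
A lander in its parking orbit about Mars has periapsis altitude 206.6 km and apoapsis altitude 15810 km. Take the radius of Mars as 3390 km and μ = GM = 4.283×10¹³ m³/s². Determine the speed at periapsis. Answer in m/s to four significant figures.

v ≈ 4479 m/s

r_p = 3390 + 206.6 = 3596.6 km = 3.5966×10⁶ m.
r_a = 3390 + 15810 = 19200 km = 1.9200×10⁷ m.
Semi-major axis a = (r_p + r_a)/2 = 11398 km = 1.140×10⁷ m.
Vis-viva: v² = μ(2/r − 1/a) = 4.283×10¹³ × (5.561×10⁻⁷ − 8.773×10⁻⁸) = 2.006×10⁷ m²/s².
v = 4479 m/s.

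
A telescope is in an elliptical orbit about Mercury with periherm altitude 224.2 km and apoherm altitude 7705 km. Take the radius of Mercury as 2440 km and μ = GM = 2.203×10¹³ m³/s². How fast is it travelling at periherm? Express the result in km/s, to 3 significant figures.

v ≈ 3.62 km/s

r_p = 2440 + 224.2 = 2664.2 km = 2.6642×10⁶ m.
r_a = 2440 + 7705 = 10145 km = 1.0145×10⁷ m.
Semi-major axis a = (r_p + r_a)/2 = 6404.6 km = 6.405×10⁶ m.
Vis-viva: v² = μ(2/r − 1/a) = 2.203×10¹³ × (7.507×10⁻⁷ − 1.561×10⁻⁷) = 1.310×10⁷ m²/s².
v = 3619 m/s = 3.619 km/s.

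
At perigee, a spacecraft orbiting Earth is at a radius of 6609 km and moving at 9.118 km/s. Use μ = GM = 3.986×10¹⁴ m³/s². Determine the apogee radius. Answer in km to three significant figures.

apogee radius ≈ 14700 km

r_p = 6.609×10⁶ m.
Specific energy ε = v²/2 − μ/r = -1.874×10⁷ J/kg, so a = −μ/(2ε) = 1.063×10⁷ m.
The apsides satisfy r_p + r_a = 2a, so the apogee radius is 2a − r_p = 1.466×10⁷ m = 14658 km.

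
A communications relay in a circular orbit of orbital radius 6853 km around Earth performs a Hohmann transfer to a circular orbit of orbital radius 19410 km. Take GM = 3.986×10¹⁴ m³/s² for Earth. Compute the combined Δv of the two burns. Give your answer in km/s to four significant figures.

Δv_total ≈ 2.904 km/s

r₁ = 6853 km = 6.853×10⁶ m.
r₂ = 19410 km = 1.941×10⁷ m.
Transfer ellipse a_t = (r₁ + r₂)/2 = 1.313×10⁷ m.
At r₁: circular v_c1 = √(μ/r₁) = 7627 m/s; transfer-perigee v_p = √[μ(2/r₁ − 1/a_t)] = 9272 m/s.
Δv₁ = v_p − v_c1 = 1646 m/s.
At r₂: circular v_c2 = √(μ/r₂) = 4532 m/s; transfer-apogee v_a = √[μ(2/r₂ − 1/a_t)] = 3274 m/s.
Δv₂ = v_c2 − v_a = 1258 m/s.
Total Δv = Δv₁ + Δv₂ = 2904 m/s = 2.904 km/s.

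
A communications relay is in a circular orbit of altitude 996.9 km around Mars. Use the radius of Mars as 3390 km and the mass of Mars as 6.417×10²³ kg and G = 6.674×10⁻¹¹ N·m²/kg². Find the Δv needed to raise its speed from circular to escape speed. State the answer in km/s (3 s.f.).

Δv ≈ 1.29 km/s

μ = GM = 6.674×10⁻¹¹ × 6.417×10²³ = 4.283×10¹³ m³/s².
r = 3390 + 996.9 = 4386.9 km = 4.3869×10⁶ m.
Circular speed v_c = √(μ/r) = 3124 m/s.
Escape speed v_esc = √(2μ/r) = √2 × v_c = 4419 m/s.
Δv = v_esc − v_c = 1294 m/s = 1.294 km/s.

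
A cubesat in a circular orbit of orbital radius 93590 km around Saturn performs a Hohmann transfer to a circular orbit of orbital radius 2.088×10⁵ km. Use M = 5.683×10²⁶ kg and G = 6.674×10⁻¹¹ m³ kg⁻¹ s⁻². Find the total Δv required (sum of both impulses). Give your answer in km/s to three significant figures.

Δv_total ≈ 6.40 km/s

μ = GM = 6.674×10⁻¹¹ × 5.683×10²⁶ = 3.793×10¹⁶ m³/s².
r₁ = 93590 km = 9.359×10⁷ m.
r₂ = 2.088×10⁵ km = 2.088×10⁸ m.
Transfer ellipse a_t = (r₁ + r₂)/2 = 1.512×10⁸ m.
At r₁: circular v_c1 = √(μ/r₁) = 20130 m/s; transfer-perikrone v_p = √[μ(2/r₁ − 1/a_t)] = 23660 m/s.
Δv₁ = v_p − v_c1 = 3526 m/s.
At r₂: circular v_c2 = √(μ/r₂) = 13480 m/s; transfer-apokrone v_a = √[μ(2/r₂ − 1/a_t)] = 10600 m/s.
Δv₂ = v_c2 − v_a = 2874 m/s.
Total Δv = Δv₁ + Δv₂ = 6400 m/s = 6.400 km/s.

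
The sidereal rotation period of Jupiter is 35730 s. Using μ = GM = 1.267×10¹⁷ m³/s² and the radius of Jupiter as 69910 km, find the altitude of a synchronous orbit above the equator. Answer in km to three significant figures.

A synchronous orbit has period T, so by Kepler's third law a = (μT²/4π²)^(1/3).
μT²/4π² = 1.267×10¹⁷ × (3.573×10⁴)² / 39.48 = 4.097×10²⁴ m³.
a = 1.600×10⁸ m = 1.6002×10⁵ km.
Altitude h = a − R = 1.6002×10⁵ − 69910 = 90105 km.

h_sync ≈ 90100 km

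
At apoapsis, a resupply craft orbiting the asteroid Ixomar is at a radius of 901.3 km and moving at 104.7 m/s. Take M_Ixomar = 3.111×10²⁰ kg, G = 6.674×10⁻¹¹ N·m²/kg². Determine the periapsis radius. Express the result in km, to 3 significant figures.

periapsis radius ≈ 281 km

μ = GM = 6.674×10⁻¹¹ × 3.111×10²⁰ = 2.076×10¹⁰ m³/s².
r_a = 9.013×10⁵ m.
Specific energy ε = v²/2 − μ/r = -1.756×10⁴ J/kg, so a = −μ/(2ε) = 5.913×10⁵ m.
The apsides satisfy r_p + r_a = 2a, so the periapsis radius is 2a − r_a = 2.814×10⁵ m = 281.40 km.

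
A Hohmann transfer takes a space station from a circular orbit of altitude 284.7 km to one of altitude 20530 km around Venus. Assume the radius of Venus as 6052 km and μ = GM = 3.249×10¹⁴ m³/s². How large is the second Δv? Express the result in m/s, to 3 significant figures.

r₁ = 6052 + 284.7 = 6336.7 km = 6.3367×10⁶ m.
r₂ = 6052 + 20530 = 26582 km = 2.6582×10⁷ m.
Transfer ellipse a_t = (r₁ + r₂)/2 = 1.646×10⁷ m.
At r₁: circular v_c1 = √(μ/r₁) = 7160 m/s; transfer-periapsis v_p = √[μ(2/r₁ − 1/a_t)] = 9100 m/s.
At r₂: circular v_c2 = √(μ/r₂) = 3496 m/s; transfer-apoapsis v_a = √[μ(2/r₂ − 1/a_t)] = 2169 m/s.
Δv₂ = v_c2 − v_a = 1327 m/s.

Δv ≈ 1330 m/s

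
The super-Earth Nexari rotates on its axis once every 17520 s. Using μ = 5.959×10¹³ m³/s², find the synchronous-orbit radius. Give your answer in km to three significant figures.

A synchronous orbit has period T, so by Kepler's third law a = (μT²/4π²)^(1/3).
μT²/4π² = 5.959×10¹³ × (1.752×10⁴)² / 39.48 = 4.633×10²⁰ m³.
a = 7.738×10⁶ m = 7738.0 km.

r_sync ≈ 7740 km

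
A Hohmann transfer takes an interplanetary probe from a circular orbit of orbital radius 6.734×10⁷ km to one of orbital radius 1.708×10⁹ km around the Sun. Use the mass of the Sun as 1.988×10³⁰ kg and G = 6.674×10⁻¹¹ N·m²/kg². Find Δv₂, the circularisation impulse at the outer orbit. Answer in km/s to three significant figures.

μ = GM = 6.674×10⁻¹¹ × 1.988×10³⁰ = 1.327×10²⁰ m³/s².
r₁ = 6.734×10⁷ km = 6.734×10¹⁰ m.
r₂ = 1.708×10⁹ km = 1.708×10¹² m.
Transfer ellipse a_t = (r₁ + r₂)/2 = 8.877×10¹¹ m.
At r₁: circular v_c1 = √(μ/r₁) = 44390 m/s; transfer-perihelion v_p = √[μ(2/r₁ − 1/a_t)] = 61570 m/s.
At r₂: circular v_c2 = √(μ/r₂) = 8814 m/s; transfer-aphelion v_a = √[μ(2/r₂ − 1/a_t)] = 2428 m/s.
Δv₂ = v_c2 − v_a = 6386 m/s.
= 6.386 km/s.

Δv ≈ 6.39 km/s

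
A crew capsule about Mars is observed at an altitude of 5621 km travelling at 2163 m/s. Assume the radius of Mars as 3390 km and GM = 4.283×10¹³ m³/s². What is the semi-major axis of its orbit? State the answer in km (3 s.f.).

r = 3390 + 5621 = 9011.0 km = 9.011×10⁶ m.
Specific orbital energy ε = v²/2 − μ/r = (2163)²/2 − 4.283×10¹³/9.011×10⁶ = -2.414×10⁶ J/kg.
Since ε = −μ/(2a), a = −μ/(2ε) = 8.872×10⁶ m = 8871.9 km.

a ≈ 8870 km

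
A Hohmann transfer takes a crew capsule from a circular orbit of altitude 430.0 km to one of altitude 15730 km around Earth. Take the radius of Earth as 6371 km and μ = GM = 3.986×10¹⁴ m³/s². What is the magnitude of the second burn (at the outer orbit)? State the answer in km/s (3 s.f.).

r₁ = 6371 + 430.0 = 6801.0 km = 6.8010×10⁶ m.
r₂ = 6371 + 15730 = 22101 km = 2.2101×10⁷ m.
Transfer ellipse a_t = (r₁ + r₂)/2 = 1.445×10⁷ m.
At r₁: circular v_c1 = √(μ/r₁) = 7656 m/s; transfer-perigee v_p = √[μ(2/r₁ − 1/a_t)] = 9468 m/s.
At r₂: circular v_c2 = √(μ/r₂) = 4247 m/s; transfer-apogee v_a = √[μ(2/r₂ − 1/a_t)] = 2913 m/s.
Δv₂ = v_c2 − v_a = 1333 m/s.
= 1.333 km/s.

Δv ≈ 1.33 km/s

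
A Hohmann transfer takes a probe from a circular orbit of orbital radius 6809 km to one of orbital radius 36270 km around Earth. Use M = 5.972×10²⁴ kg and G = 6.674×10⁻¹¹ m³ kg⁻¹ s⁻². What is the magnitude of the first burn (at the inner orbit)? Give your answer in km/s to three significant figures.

Δv ≈ 2.28 km/s

μ = GM = 6.674×10⁻¹¹ × 5.972×10²⁴ = 3.986×10¹⁴ m³/s².
r₁ = 6809 km = 6.809×10⁶ m.
r₂ = 36270 km = 3.627×10⁷ m.
Transfer ellipse a_t = (r₁ + r₂)/2 = 2.154×10⁷ m.
At r₁: circular v_c1 = √(μ/r₁) = 7651 m/s; transfer-perigee v_p = √[μ(2/r₁ − 1/a_t)] = 9928 m/s.
Δv₁ = v_p − v_c1 = 2277 m/s.
= 2.277 km/s.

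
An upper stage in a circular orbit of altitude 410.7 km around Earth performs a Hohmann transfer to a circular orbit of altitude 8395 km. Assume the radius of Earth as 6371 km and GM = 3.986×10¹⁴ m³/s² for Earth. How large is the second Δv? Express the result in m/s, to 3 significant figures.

r₁ = 6371 + 410.7 = 6781.7 km = 6.7817×10⁶ m.
r₂ = 6371 + 8395 = 14766 km = 1.4766×10⁷ m.
Transfer ellipse a_t = (r₁ + r₂)/2 = 1.077×10⁷ m.
At r₁: circular v_c1 = √(μ/r₁) = 7667 m/s; transfer-perigee v_p = √[μ(2/r₁ − 1/a_t)] = 8975 m/s.
At r₂: circular v_c2 = √(μ/r₂) = 5196 m/s; transfer-apogee v_a = √[μ(2/r₂ − 1/a_t)] = 4122 m/s.
Δv₂ = v_c2 − v_a = 1073 m/s.

Δv ≈ 1070 m/s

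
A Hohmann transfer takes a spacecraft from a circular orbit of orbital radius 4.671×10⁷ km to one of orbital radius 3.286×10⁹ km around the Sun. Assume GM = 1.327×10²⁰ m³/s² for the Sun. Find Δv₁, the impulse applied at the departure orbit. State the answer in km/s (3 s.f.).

Δv ≈ 21.5 km/s

r₁ = 4.671×10⁷ km = 4.671×10¹⁰ m.
r₂ = 3.286×10⁹ km = 3.286×10¹² m.
Transfer ellipse a_t = (r₁ + r₂)/2 = 1.666×10¹² m.
At r₁: circular v_c1 = √(μ/r₁) = 53300 m/s; transfer-perihelion v_p = √[μ(2/r₁ − 1/a_t)] = 74850 m/s.
Δv₁ = v_p − v_c1 = 21550 m/s.
= 21.55 km/s.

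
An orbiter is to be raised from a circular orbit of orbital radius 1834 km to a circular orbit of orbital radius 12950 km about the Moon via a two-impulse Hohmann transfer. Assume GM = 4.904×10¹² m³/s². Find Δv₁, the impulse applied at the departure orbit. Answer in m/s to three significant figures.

r₁ = 1834 km = 1.834×10⁶ m.
r₂ = 12950 km = 1.295×10⁷ m.
Transfer ellipse a_t = (r₁ + r₂)/2 = 7.392×10⁶ m.
At r₁: circular v_c1 = √(μ/r₁) = 1635 m/s; transfer-perilune v_p = √[μ(2/r₁ − 1/a_t)] = 2164 m/s.
Δv₁ = v_p − v_c1 = 529.1 m/s.

Δv ≈ 529 m/s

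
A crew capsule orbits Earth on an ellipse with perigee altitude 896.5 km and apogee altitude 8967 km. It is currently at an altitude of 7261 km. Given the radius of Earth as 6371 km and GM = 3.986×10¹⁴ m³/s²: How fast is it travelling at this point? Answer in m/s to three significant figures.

v ≈ 4820 m/s

r_p = 6371 + 896.5 = 7267.5 km = 7.2675×10⁶ m.
r_a = 6371 + 8967 = 15338 km = 1.5338×10⁷ m.
r = 6371 + 7261 = 13632 km = 1.363×10⁷ m.
Semi-major axis a = (r_p + r_a)/2 = 11303 km = 1.130×10⁷ m.
Vis-viva: v² = μ(2/r − 1/a) = 3.986×10¹⁴ × (1.467×10⁻⁷ − 8.847×10⁻⁸) = 2.321×10⁷ m²/s².
v = 4818 m/s.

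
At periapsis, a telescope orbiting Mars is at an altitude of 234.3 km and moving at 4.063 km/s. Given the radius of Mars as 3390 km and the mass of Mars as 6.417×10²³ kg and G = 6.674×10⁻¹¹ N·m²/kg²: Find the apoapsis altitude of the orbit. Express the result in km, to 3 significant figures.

μ = GM = 6.674×10⁻¹¹ × 6.417×10²³ = 4.283×10¹³ m³/s².
r_p = 3390 + 234.3 = 3624.3 km = 3.624×10⁶ m.
Specific energy ε = v²/2 − μ/r = -3.563×10⁶ J/kg, so a = −μ/(2ε) = 6.011×10⁶ m.
The apsides satisfy r_p + r_a = 2a, so the apoapsis radius is 2a − r_p = 8.397×10⁶ m = 8396.8 km.
Apoapsis altitude = 8396.8 − 3390 = 5006.8 km.

apoapsis altitude ≈ 5010 km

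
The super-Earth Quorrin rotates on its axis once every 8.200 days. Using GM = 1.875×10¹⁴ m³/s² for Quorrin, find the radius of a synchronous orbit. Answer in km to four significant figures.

r_sync ≈ 1.336×10⁵ km

T = 8.200 days = 7.085×10⁵ s.
A synchronous orbit has period T, so by Kepler's third law a = (μT²/4π²)^(1/3).
μT²/4π² = 1.875×10¹⁴ × (7.085×10⁵)² / 39.48 = 2.384×10²⁴ m³.
a = 1.336×10⁸ m = 1.3359×10⁵ km.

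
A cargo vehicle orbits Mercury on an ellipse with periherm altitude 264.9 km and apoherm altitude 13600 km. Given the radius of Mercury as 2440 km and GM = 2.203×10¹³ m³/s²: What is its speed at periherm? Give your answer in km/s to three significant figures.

v ≈ 3.73 km/s

r_p = 2440 + 264.9 = 2704.9 km = 2.7049×10⁶ m.
r_a = 2440 + 13600 = 16040 km = 1.6040×10⁷ m.
Semi-major axis a = (r_p + r_a)/2 = 9372.5 km = 9.372×10⁶ m.
Vis-viva: v² = μ(2/r − 1/a) = 2.203×10¹³ × (7.394×10⁻⁷ − 1.067×10⁻⁷) = 1.394×10⁷ m²/s².
v = 3733 m/s = 3.733 km/s.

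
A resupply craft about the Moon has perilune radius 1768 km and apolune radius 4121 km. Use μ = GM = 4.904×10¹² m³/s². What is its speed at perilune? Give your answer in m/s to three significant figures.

v ≈ 1970 m/s

Semi-major axis a = (r_p + r_a)/2 = 2944.5 km = 2.944×10⁶ m.
Vis-viva: v² = μ(2/r − 1/a) = 4.904×10¹² × (1.131×10⁻⁶ − 3.396×10⁻⁷) = 3.882×10⁶ m²/s².
v = 1970 m/s.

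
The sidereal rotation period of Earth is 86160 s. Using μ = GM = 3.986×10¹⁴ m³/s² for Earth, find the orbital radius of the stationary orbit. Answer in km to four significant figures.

A synchronous orbit has period T, so by Kepler's third law a = (μT²/4π²)^(1/3).
μT²/4π² = 3.986×10¹⁴ × (8.616×10⁴)² / 39.48 = 7.495×10²² m³.
a = 4.216×10⁷ m = 42163 km.

r_sync ≈ 42160 km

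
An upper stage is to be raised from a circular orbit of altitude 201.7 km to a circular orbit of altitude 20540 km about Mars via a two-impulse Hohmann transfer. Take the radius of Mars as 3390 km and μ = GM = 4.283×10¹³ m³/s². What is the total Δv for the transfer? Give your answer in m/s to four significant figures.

Δv_total ≈ 1755 m/s

r₁ = 3390 + 201.7 = 3591.7 km = 3.5917×10⁶ m.
r₂ = 3390 + 20540 = 23930 km = 2.3930×10⁷ m.
Transfer ellipse a_t = (r₁ + r₂)/2 = 1.376×10⁷ m.
At r₁: circular v_c1 = √(μ/r₁) = 3453 m/s; transfer-periapsis v_p = √[μ(2/r₁ − 1/a_t)] = 4554 m/s.
Δv₁ = v_p − v_c1 = 1101 m/s.
At r₂: circular v_c2 = √(μ/r₂) = 1338 m/s; transfer-apoapsis v_a = √[μ(2/r₂ − 1/a_t)] = 683.5 m/s.
Δv₂ = v_c2 − v_a = 654.3 m/s.
Total Δv = Δv₁ + Δv₂ = 1755 m/s.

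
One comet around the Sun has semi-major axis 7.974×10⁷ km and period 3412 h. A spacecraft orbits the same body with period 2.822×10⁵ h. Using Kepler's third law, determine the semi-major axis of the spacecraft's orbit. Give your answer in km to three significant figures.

Kepler's third law: a³ ∝ T², so a₂ = a₁ (T₂/T₁)^(2/3).
T₂/T₁ = 82.71, (T₂/T₁)^(2/3) = 18.98.
a₂ = 7.974×10⁷ × 18.98 = 1.514×10⁹ km.

a₂ ≈ 1.51×10⁹ km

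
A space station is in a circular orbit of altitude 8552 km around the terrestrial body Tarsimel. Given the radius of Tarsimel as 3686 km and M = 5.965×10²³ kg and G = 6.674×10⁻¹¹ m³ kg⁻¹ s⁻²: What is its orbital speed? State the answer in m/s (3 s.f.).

v ≈ 1800 m/s

μ = GM = 6.674×10⁻¹¹ × 5.965×10²³ = 3.981×10¹³ m³/s².
r = 3686 + 8552 = 12238 km = 1.2238×10⁷ m.
For a circular orbit v = √(μ/r) = √(3.981×10¹³ / 1.224×10⁷) = √(3.253×10⁶) = 1804 m/s.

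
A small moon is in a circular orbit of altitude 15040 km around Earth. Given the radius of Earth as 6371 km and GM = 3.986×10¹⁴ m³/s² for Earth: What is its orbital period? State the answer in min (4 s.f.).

r = 6371 + 15040 = 21411 km = 2.1411×10⁷ m.
Kepler's third law: T = 2π√(r³/μ) = 2π√((2.141×10⁷)³ / 3.986×10¹⁴).
r³/μ = 2.462×10⁷ s², so T = 2π × 4.962×10³ = 3.118×10⁴ s.
Converting: 3.118×10⁴ s ÷ 60.00 = 519.7 min.

T ≈ 519.7 min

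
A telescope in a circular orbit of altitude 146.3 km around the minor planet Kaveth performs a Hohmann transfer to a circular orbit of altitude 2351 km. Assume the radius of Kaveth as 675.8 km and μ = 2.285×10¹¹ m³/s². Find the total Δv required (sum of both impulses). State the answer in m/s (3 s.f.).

r₁ = 675.8 + 146.3 = 822.10 km = 8.2210×10⁵ m.
r₂ = 675.8 + 2351 = 3026.8 km = 3.0268×10⁶ m.
Transfer ellipse a_t = (r₁ + r₂)/2 = 1.924×10⁶ m.
At r₁: circular v_c1 = √(μ/r₁) = 527.2 m/s; transfer-periapsis v_p = √[μ(2/r₁ − 1/a_t)] = 661.2 m/s.
Δv₁ = v_p − v_c1 = 134.0 m/s.
At r₂: circular v_c2 = √(μ/r₂) = 274.8 m/s; transfer-apoapsis v_a = √[μ(2/r₂ − 1/a_t)] = 179.6 m/s.
Δv₂ = v_c2 − v_a = 95.18 m/s.
Total Δv = Δv₁ + Δv₂ = 229.2 m/s.

Δv_total ≈ 229 m/s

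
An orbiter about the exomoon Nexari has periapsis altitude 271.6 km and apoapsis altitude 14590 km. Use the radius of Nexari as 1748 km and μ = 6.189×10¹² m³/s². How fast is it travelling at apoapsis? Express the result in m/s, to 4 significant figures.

v ≈ 288.7 m/s

r_p = 1748 + 271.6 = 2019.6 km = 2.0196×10⁶ m.
r_a = 1748 + 14590 = 16338 km = 1.6338×10⁷ m.
Semi-major axis a = (r_p + r_a)/2 = 9178.8 km = 9.179×10⁶ m.
Vis-viva: v² = μ(2/r − 1/a) = 6.189×10¹² × (1.224×10⁻⁷ − 1.089×10⁻⁷) = 8.335×10⁴ m²/s².
v = 288.7 m/s.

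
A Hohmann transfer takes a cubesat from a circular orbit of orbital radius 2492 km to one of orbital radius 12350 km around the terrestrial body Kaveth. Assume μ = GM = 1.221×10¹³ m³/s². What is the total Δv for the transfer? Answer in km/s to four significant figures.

Δv_total ≈ 1.060 km/s

r₁ = 2492 km = 2.492×10⁶ m.
r₂ = 12350 km = 1.235×10⁷ m.
Transfer ellipse a_t = (r₁ + r₂)/2 = 7.421×10⁶ m.
At r₁: circular v_c1 = √(μ/r₁) = 2214 m/s; transfer-periapsis v_p = √[μ(2/r₁ − 1/a_t)] = 2856 m/s.
Δv₁ = v_p − v_c1 = 642.0 m/s.
At r₂: circular v_c2 = √(μ/r₂) = 994.3 m/s; transfer-apoapsis v_a = √[μ(2/r₂ − 1/a_t)] = 576.2 m/s.
Δv₂ = v_c2 − v_a = 418.1 m/s.
Total Δv = Δv₁ + Δv₂ = 1060 m/s = 1.060 km/s.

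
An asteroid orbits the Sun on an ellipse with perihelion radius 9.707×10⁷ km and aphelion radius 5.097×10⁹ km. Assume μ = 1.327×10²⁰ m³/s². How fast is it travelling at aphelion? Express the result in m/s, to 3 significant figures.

Semi-major axis a = (r_p + r_a)/2 = 2.5970×10⁹ km = 2.597×10¹² m.
Vis-viva: v² = μ(2/r − 1/a) = 1.327×10²⁰ × (3.924×10⁻¹³ − 3.851×10⁻¹³) = 9.731×10⁵ m²/s².
v = 986.5 m/s.

v ≈ 986 m/s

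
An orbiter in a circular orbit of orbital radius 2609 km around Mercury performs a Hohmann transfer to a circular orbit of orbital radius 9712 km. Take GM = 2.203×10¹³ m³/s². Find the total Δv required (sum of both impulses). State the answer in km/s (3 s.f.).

Δv_total ≈ 1.27 km/s

r₁ = 2609 km = 2.609×10⁶ m.
r₂ = 9712 km = 9.712×10⁶ m.
Transfer ellipse a_t = (r₁ + r₂)/2 = 6.160×10⁶ m.
At r₁: circular v_c1 = √(μ/r₁) = 2906 m/s; transfer-periherm v_p = √[μ(2/r₁ − 1/a_t)] = 3649 m/s.
Δv₁ = v_p − v_c1 = 742.7 m/s.
At r₂: circular v_c2 = √(μ/r₂) = 1506 m/s; transfer-apoherm v_a = √[μ(2/r₂ − 1/a_t)] = 980.1 m/s.
Δv₂ = v_c2 − v_a = 526.0 m/s.
Total Δv = Δv₁ + Δv₂ = 1269 m/s = 1.269 km/s.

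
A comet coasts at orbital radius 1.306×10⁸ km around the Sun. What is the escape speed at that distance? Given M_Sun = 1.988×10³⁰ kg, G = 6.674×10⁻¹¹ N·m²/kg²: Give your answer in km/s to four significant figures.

v_esc ≈ 45.08 km/s

μ = GM = 6.674×10⁻¹¹ × 1.988×10³⁰ = 1.327×10²⁰ m³/s².
r = 1.306×10⁸ km = 1.306×10¹¹ m.
Escape speed v_esc = √(2μ/r) = √(2 × 1.327×10²⁰ / 1.306×10¹¹) = √(2.032×10⁹) = 45080 m/s.
= 45.08 km/s.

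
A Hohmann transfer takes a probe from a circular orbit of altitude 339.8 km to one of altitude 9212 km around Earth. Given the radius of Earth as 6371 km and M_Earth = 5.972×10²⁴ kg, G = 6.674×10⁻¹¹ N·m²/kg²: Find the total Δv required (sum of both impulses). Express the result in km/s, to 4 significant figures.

μ = GM = 6.674×10⁻¹¹ × 5.972×10²⁴ = 3.986×10¹⁴ m³/s².
r₁ = 6371 + 339.8 = 6710.8 km = 6.7108×10⁶ m.
r₂ = 6371 + 9212 = 15583 km = 1.5583×10⁷ m.
Transfer ellipse a_t = (r₁ + r₂)/2 = 1.115×10⁷ m.
At r₁: circular v_c1 = √(μ/r₁) = 7707 m/s; transfer-perigee v_p = √[μ(2/r₁ − 1/a_t)] = 9112 m/s.
Δv₁ = v_p − v_c1 = 1405 m/s.
At r₂: circular v_c2 = √(μ/r₂) = 5057 m/s; transfer-apogee v_a = √[μ(2/r₂ − 1/a_t)] = 3924 m/s.
Δv₂ = v_c2 − v_a = 1133 m/s.
Total Δv = Δv₁ + Δv₂ = 2539 m/s = 2.539 km/s.

Δv_total ≈ 2.539 km/s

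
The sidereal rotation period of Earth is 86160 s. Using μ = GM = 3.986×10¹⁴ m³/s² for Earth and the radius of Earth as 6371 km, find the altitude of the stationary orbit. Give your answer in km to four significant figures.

h_sync ≈ 35790 km

A synchronous orbit has period T, so by Kepler's third law a = (μT²/4π²)^(1/3).
μT²/4π² = 3.986×10¹⁴ × (8.616×10⁴)² / 39.48 = 7.495×10²² m³.
a = 4.216×10⁷ m = 42163 km.
Altitude h = a − R = 42163 − 6371 = 35792 km.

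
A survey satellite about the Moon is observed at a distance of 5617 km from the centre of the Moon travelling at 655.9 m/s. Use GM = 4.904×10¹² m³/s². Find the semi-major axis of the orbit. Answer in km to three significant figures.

r = 5.617×10⁶ m.
Specific orbital energy ε = v²/2 − μ/r = (655.9)²/2 − 4.904×10¹²/5.617×10⁶ = -6.580×10⁵ J/kg.
Since ε = −μ/(2a), a = −μ/(2ε) = 3.727×10⁶ m = 3726.7 km.

a ≈ 3730 km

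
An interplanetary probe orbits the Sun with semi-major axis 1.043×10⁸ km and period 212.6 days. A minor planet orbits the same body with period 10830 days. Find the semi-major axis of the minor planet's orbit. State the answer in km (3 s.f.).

Kepler's third law: a³ ∝ T², so a₂ = a₁ (T₂/T₁)^(2/3).
T₂/T₁ = 50.94, (T₂/T₁)^(2/3) = 13.74.
a₂ = 1.043×10⁸ × 13.74 = 1.433×10⁹ km.

a₂ ≈ 1.43×10⁹ km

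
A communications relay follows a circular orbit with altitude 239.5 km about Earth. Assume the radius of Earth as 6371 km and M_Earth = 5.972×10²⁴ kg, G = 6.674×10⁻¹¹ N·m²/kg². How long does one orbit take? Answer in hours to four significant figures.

T ≈ 1.486 hours

μ = GM = 6.674×10⁻¹¹ × 5.972×10²⁴ = 3.986×10¹⁴ m³/s².
r = 6371 + 239.5 = 6610.5 km = 6.6105×10⁶ m.
Kepler's third law: T = 2π√(r³/μ) = 2π√((6.610×10⁶)³ / 3.986×10¹⁴).
r³/μ = 7.248×10⁵ s², so T = 2π × 8.513×10² = 5.349×10³ s.
Converting: 5.349×10³ s ÷ 3600 = 1.486 hours.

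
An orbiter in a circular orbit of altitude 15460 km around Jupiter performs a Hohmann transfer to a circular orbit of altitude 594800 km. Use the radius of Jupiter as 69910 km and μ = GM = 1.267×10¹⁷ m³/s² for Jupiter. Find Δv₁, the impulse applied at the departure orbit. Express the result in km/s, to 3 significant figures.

Δv ≈ 12.8 km/s

r₁ = 69910 + 15460 = 85370 km = 8.5370×10⁷ m.
r₂ = 69910 + 594800 = 664710 km = 6.6471×10⁸ m.
Transfer ellipse a_t = (r₁ + r₂)/2 = 3.750×10⁸ m.
At r₁: circular v_c1 = √(μ/r₁) = 38520 m/s; transfer-perijove v_p = √[μ(2/r₁ − 1/a_t)] = 51290 m/s.
Δv₁ = v_p − v_c1 = 12760 m/s.
= 12.76 km/s.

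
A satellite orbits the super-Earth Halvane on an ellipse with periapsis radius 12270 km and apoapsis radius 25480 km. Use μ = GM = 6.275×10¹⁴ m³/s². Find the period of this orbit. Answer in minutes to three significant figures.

T ≈ 343 minutes

Semi-major axis a = (r_p + r_a)/2 = (12270 + 25480)/2 = 18875 km = 1.888×10⁷ m.
By Kepler's third law T = 2π√(a³/μ) = 2π × 3.274×10³ = 2.057×10⁴ s.
= 342.8 minutes.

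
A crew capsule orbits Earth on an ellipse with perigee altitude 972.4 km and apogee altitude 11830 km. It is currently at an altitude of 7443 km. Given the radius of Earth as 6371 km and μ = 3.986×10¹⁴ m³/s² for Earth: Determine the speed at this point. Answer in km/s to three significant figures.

r_p = 6371 + 972.4 = 7343.4 km = 7.3434×10⁶ m.
r_a = 6371 + 11830 = 18201 km = 1.8201×10⁷ m.
r = 6371 + 7443 = 13814 km = 1.381×10⁷ m.
Semi-major axis a = (r_p + r_a)/2 = 12772 km = 1.277×10⁷ m.
Vis-viva: v² = μ(2/r − 1/a) = 3.986×10¹⁴ × (1.448×10⁻⁷ − 7.830×10⁻⁸) = 2.650×10⁷ m²/s².
v = 5148 m/s = 5.148 km/s.

v ≈ 5.15 km/s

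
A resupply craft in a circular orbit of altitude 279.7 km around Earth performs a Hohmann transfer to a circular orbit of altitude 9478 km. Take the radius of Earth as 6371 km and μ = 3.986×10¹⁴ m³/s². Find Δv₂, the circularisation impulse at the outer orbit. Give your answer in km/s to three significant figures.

Δv ≈ 1.16 km/s

r₁ = 6371 + 279.7 = 6650.7 km = 6.6507×10⁶ m.
r₂ = 6371 + 9478 = 15849 km = 1.5849×10⁷ m.
Transfer ellipse a_t = (r₁ + r₂)/2 = 1.125×10⁷ m.
At r₁: circular v_c1 = √(μ/r₁) = 7742 m/s; transfer-perigee v_p = √[μ(2/r₁ − 1/a_t)] = 9189 m/s.
At r₂: circular v_c2 = √(μ/r₂) = 5015 m/s; transfer-apogee v_a = √[μ(2/r₂ − 1/a_t)] = 3856 m/s.
Δv₂ = v_c2 − v_a = 1159 m/s.
= 1.159 km/s.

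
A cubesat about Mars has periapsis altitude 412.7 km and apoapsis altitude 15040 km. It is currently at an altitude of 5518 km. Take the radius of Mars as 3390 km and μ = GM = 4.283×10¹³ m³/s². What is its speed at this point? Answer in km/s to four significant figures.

r_p = 3390 + 412.7 = 3802.7 km = 3.8027×10⁶ m.
r_a = 3390 + 15040 = 18430 km = 1.8430×10⁷ m.
r = 3390 + 5518 = 8908.0 km = 8.908×10⁶ m.
Semi-major axis a = (r_p + r_a)/2 = 11116 km = 1.112×10⁷ m.
Vis-viva: v² = μ(2/r − 1/a) = 4.283×10¹³ × (2.245×10⁻⁷ − 8.996×10⁻⁸) = 5.763×10⁶ m²/s².
v = 2401 m/s = 2.401 km/s.

v ≈ 2.401 km/s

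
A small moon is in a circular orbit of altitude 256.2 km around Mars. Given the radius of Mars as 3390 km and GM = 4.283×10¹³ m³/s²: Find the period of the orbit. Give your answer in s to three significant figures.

T ≈ 6680 s

r = 3390 + 256.2 = 3646.2 km = 3.6462×10⁶ m.
Kepler's third law: T = 2π√(r³/μ) = 2π√((3.646×10⁶)³ / 4.283×10¹³).
r³/μ = 1.132×10⁶ s², so T = 2π × 1.064×10³ = 6.684×10³ s.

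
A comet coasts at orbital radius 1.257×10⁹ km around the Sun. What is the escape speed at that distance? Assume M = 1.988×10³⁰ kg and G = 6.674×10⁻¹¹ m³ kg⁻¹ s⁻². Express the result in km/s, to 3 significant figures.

μ = GM = 6.674×10⁻¹¹ × 1.988×10³⁰ = 1.327×10²⁰ m³/s².
r = 1.257×10⁹ km = 1.257×10¹² m.
Escape speed v_esc = √(2μ/r) = √(2 × 1.327×10²⁰ / 1.257×10¹²) = √(2.111×10⁸) = 14530 m/s.
= 14.53 km/s.

v_esc ≈ 14.5 km/s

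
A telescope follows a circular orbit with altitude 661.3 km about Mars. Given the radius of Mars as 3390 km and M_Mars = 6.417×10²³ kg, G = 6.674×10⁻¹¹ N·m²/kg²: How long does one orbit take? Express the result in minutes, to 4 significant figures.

T ≈ 130.5 minutes

μ = GM = 6.674×10⁻¹¹ × 6.417×10²³ = 4.283×10¹³ m³/s².
r = 3390 + 661.3 = 4051.3 km = 4.0513×10⁶ m.
Kepler's third law: T = 2π√(r³/μ) = 2π√((4.051×10⁶)³ / 4.283×10¹³).
r³/μ = 1.553×10⁶ s², so T = 2π × 1.246×10³ = 7.829×10³ s.
Converting: 7.829×10³ s ÷ 60.00 = 130.5 minutes.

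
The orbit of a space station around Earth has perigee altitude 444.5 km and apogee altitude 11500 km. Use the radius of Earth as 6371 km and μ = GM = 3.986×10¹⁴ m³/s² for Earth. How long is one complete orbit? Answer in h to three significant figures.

r_p = 6371 + 444.5 = 6815.5 km = 6.8155×10⁶ m.
r_a = 6371 + 11500 = 17871 km = 1.7871×10⁷ m.
Semi-major axis a = (r_p + r_a)/2 = (6815.5 + 17871)/2 = 12343 km = 1.234×10⁷ m.
By Kepler's third law T = 2π√(a³/μ) = 2π × 2.172×10³ = 1.365×10⁴ s.
= 3.791 h.

T ≈ 3.79 h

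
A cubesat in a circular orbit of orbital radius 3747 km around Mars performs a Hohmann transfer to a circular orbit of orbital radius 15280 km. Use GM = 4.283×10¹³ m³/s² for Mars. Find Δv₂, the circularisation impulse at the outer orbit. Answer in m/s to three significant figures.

r₁ = 3747 km = 3.747×10⁶ m.
r₂ = 15280 km = 1.528×10⁷ m.
Transfer ellipse a_t = (r₁ + r₂)/2 = 9.514×10⁶ m.
At r₁: circular v_c1 = √(μ/r₁) = 3381 m/s; transfer-periapsis v_p = √[μ(2/r₁ − 1/a_t)] = 4285 m/s.
At r₂: circular v_c2 = √(μ/r₂) = 1674 m/s; transfer-apoapsis v_a = √[μ(2/r₂ − 1/a_t)] = 1051 m/s.
Δv₂ = v_c2 − v_a = 623.5 m/s.

Δv ≈ 624 m/s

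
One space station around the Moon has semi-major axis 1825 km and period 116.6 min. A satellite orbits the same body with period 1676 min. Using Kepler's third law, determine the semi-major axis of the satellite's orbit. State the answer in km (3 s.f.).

a₂ ≈ 10800 km

Kepler's third law: a³ ∝ T², so a₂ = a₁ (T₂/T₁)^(2/3).
T₂/T₁ = 14.37, (T₂/T₁)^(2/3) = 5.912.
a₂ = 1825 × 5.912 = 10790 km.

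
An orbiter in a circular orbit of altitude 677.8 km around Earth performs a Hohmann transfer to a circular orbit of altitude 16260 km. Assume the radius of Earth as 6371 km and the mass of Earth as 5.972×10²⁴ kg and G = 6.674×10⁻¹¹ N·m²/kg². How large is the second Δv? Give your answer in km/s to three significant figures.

μ = GM = 6.674×10⁻¹¹ × 5.972×10²⁴ = 3.986×10¹⁴ m³/s².
r₁ = 6371 + 677.8 = 7048.8 km = 7.0488×10⁶ m.
r₂ = 6371 + 16260 = 22631 km = 2.2631×10⁷ m.
Transfer ellipse a_t = (r₁ + r₂)/2 = 1.484×10⁷ m.
At r₁: circular v_c1 = √(μ/r₁) = 7520 m/s; transfer-perigee v_p = √[μ(2/r₁ − 1/a_t)] = 9286 m/s.
At r₂: circular v_c2 = √(μ/r₂) = 4197 m/s; transfer-apogee v_a = √[μ(2/r₂ − 1/a_t)] = 2892 m/s.
Δv₂ = v_c2 − v_a = 1304 m/s.
= 1.304 km/s.

Δv ≈ 1.30 km/s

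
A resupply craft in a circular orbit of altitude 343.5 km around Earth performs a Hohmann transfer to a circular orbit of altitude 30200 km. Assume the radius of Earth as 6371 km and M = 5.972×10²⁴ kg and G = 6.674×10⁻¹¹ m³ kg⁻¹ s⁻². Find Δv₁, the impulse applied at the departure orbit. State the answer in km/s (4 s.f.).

Δv ≈ 2.311 km/s

μ = GM = 6.674×10⁻¹¹ × 5.972×10²⁴ = 3.986×10¹⁴ m³/s².
r₁ = 6371 + 343.5 = 6714.5 km = 6.7145×10⁶ m.
r₂ = 6371 + 30200 = 36571 km = 3.6571×10⁷ m.
Transfer ellipse a_t = (r₁ + r₂)/2 = 2.164×10⁷ m.
At r₁: circular v_c1 = √(μ/r₁) = 7705 m/s; transfer-perigee v_p = √[μ(2/r₁ − 1/a_t)] = 10020 m/s.
Δv₁ = v_p − v_c1 = 2311 m/s.
= 2.311 km/s.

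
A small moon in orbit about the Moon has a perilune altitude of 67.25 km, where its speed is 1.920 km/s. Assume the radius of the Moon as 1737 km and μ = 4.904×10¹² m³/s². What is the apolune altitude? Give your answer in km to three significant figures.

apolune altitude ≈ 2060 km

r_p = 1737 + 67.25 = 1804.2 km = 1.804×10⁶ m.
Specific energy ε = v²/2 − μ/r = -8.748×10⁵ J/kg, so a = −μ/(2ε) = 2.803×10⁶ m.
The apsides satisfy r_p + r_a = 2a, so the apolune radius is 2a − r_p = 3.801×10⁶ m = 3801.4 km.
Apolune altitude = 3801.4 − 1737 = 2064.4 km.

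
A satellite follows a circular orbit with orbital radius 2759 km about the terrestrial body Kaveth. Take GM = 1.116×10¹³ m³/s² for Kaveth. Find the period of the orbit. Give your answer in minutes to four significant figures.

r = 2759 km = 2.759×10⁶ m.
Kepler's third law: T = 2π√(r³/μ) = 2π√((2.759×10⁶)³ / 1.116×10¹³).
r³/μ = 1.882×10⁶ s², so T = 2π × 1.372×10³ = 8.619×10³ s.
Converting: 8.619×10³ s ÷ 60.00 = 143.7 minutes.

T ≈ 143.7 minutes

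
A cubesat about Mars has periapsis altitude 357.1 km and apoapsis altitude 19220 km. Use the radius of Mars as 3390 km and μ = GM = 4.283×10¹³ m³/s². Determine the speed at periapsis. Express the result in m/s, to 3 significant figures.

r_p = 3390 + 357.1 = 3747.1 km = 3.7471×10⁶ m.
r_a = 3390 + 19220 = 22610 km = 2.2610×10⁷ m.
Semi-major axis a = (r_p + r_a)/2 = 13179 km = 1.318×10⁷ m.
Vis-viva: v² = μ(2/r − 1/a) = 4.283×10¹³ × (5.337×10⁻⁷ − 7.588×10⁻⁸) = 1.961×10⁷ m²/s².
v = 4428 m/s.

v ≈ 4430 m/s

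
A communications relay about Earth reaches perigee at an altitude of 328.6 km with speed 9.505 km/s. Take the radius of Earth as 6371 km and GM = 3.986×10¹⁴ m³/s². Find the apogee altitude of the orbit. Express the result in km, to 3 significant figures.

apogee altitude ≈ 14800 km

r_p = 6371 + 328.6 = 6699.6 km = 6.700×10⁶ m.
Specific energy ε = v²/2 − μ/r = -1.432×10⁷ J/kg, so a = −μ/(2ε) = 1.391×10⁷ m.
The apsides satisfy r_p + r_a = 2a, so the apogee radius is 2a − r_p = 2.113×10⁷ m = 21129 km.
Apogee altitude = 21129 − 6371 = 14758 km.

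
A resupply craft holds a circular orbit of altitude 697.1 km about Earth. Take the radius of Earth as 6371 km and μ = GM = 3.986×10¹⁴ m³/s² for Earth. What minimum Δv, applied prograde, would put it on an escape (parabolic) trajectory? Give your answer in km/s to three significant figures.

r = 6371 + 697.1 = 7068.1 km = 7.0681×10⁶ m.
Circular speed v_c = √(μ/r) = 7510 m/s.
Escape speed v_esc = √(2μ/r) = √2 × v_c = 10620 m/s.
Δv = v_esc − v_c = 3111 m/s = 3.111 km/s.

Δv ≈ 3.11 km/s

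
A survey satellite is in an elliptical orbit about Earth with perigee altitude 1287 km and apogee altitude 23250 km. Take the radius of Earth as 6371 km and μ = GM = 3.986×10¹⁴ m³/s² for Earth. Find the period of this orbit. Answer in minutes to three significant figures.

r_p = 6371 + 1287 = 7658.0 km = 7.6580×10⁶ m.
r_a = 6371 + 23250 = 29621 km = 2.9621×10⁷ m.
Semi-major axis a = (r_p + r_a)/2 = (7658.0 + 29621)/2 = 18640 km = 1.864×10⁷ m.
By Kepler's third law T = 2π√(a³/μ) = 2π × 4.031×10³ = 2.533×10⁴ s.
= 422.1 minutes.

T ≈ 422 minutes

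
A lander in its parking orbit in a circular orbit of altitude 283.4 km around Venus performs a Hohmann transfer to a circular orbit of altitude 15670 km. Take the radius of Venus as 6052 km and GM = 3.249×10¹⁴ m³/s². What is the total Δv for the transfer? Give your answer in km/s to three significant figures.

Δv_total ≈ 3.02 km/s

r₁ = 6052 + 283.4 = 6335.4 km = 6.3354×10⁶ m.
r₂ = 6052 + 15670 = 21722 km = 2.1722×10⁷ m.
Transfer ellipse a_t = (r₁ + r₂)/2 = 1.403×10⁷ m.
At r₁: circular v_c1 = √(μ/r₁) = 7161 m/s; transfer-periapsis v_p = √[μ(2/r₁ − 1/a_t)] = 8911 m/s.
Δv₁ = v_p − v_c1 = 1750 m/s.
At r₂: circular v_c2 = √(μ/r₂) = 3867 m/s; transfer-apoapsis v_a = √[μ(2/r₂ − 1/a_t)] = 2599 m/s.
Δv₂ = v_c2 − v_a = 1268 m/s.
Total Δv = Δv₁ + Δv₂ = 3018 m/s = 3.018 km/s.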